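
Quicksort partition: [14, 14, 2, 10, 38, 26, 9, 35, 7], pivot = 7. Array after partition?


Elements <= 7 go left of pivot.
Result: [2, 7, 14, 10, 38, 26, 9, 35, 14], pivot at index 1


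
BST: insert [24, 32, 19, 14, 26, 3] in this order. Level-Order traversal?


Root = 24; build tree by BST insertion.
Level-Order traversal: [24, 19, 32, 14, 26, 3]


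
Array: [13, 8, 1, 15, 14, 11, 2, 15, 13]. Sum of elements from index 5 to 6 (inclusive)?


Prefix sums: [0, 13, 21, 22, 37, 51, 62, 64, 79, 92]
Sum[5..6] = prefix[7] - prefix[5] = 64 - 51 = 13


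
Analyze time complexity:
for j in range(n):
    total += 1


Per nesting level: O(n) = O(n)
Complexity: O(n)


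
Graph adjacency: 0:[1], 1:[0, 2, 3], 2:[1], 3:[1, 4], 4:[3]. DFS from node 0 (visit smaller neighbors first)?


DFS stack-based: start with [0]
Visit order: [0, 1, 2, 3, 4]


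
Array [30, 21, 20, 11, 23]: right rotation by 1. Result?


Right rotate by 1: [23, 30, 21, 20, 11]


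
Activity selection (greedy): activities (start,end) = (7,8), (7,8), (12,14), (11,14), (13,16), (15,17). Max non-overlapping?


Greedy: pick earliest-ending, then skip overlaps.
Selected (3 activities): [(7, 8), (12, 14), (15, 17)]


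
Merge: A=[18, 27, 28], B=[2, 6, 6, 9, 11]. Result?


Compare heads, take smaller each step.
Merged: [2, 6, 6, 9, 11, 18, 27, 28]


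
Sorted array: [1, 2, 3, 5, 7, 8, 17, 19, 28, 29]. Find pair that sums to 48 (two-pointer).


Two pointers: lo=0, hi=9
Found pair: (19, 29) summing to 48


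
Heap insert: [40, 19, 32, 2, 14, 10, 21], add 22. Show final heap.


Append 22: [40, 19, 32, 2, 14, 10, 21, 22]
Bubble up: swap idx 7(22) with idx 3(2); swap idx 3(22) with idx 1(19)
Result: [40, 22, 32, 19, 14, 10, 21, 2]


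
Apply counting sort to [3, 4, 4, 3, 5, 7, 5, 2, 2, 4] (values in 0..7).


Count array: [0, 0, 2, 2, 3, 2, 0, 1]
Reconstruct: [2, 2, 3, 3, 4, 4, 4, 5, 5, 7]


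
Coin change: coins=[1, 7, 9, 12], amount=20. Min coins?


dp[0]=0; dp[i]=1+min(dp[i-c] for c in coins)
...dp[15]=3, dp[16]=2, dp[17]=3, dp[18]=2, dp[19]=2, dp[20]=3
Minimum coins for 20 = 3


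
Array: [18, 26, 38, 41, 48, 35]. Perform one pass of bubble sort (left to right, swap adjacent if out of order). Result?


After one pass: [18, 26, 38, 41, 35, 48]


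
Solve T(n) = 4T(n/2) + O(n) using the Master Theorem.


a=4, b=2, c=1. log_2(4)=2 > c=1. Case 1: O(n^log_b(a)) = O(n^2)
Complexity: O(n^2)


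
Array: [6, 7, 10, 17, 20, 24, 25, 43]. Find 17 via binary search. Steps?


Search for 17:
[0,7] mid=3 arr[3]=17
Total: 1 comparisons


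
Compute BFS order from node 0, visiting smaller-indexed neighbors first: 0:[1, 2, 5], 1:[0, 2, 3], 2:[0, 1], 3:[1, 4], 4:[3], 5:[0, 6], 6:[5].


BFS queue: start with [0]
Visit order: [0, 1, 2, 5, 3, 6, 4]


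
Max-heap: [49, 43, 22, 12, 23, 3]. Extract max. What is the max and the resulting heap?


Max = 49
Replace root with last, heapify down
Resulting heap: [43, 23, 22, 12, 3]


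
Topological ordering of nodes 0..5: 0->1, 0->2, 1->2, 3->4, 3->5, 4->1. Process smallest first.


Kahn's algorithm, process smallest node first
Order: [0, 3, 4, 1, 2, 5]


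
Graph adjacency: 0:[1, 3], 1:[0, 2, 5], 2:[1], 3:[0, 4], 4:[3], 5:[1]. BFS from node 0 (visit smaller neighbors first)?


BFS queue: start with [0]
Visit order: [0, 1, 3, 2, 5, 4]


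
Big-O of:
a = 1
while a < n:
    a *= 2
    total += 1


Per nesting level: O(log n) = O(log n)
Complexity: O(log n)


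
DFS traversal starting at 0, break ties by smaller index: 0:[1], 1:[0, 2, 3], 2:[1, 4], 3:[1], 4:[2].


DFS stack-based: start with [0]
Visit order: [0, 1, 2, 4, 3]


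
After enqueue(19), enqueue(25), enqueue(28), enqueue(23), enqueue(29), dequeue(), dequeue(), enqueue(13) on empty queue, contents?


enqueue(19) -> [19]
enqueue(25) -> [19, 25]
enqueue(28) -> [19, 25, 28]
enqueue(23) -> [19, 25, 28, 23]
enqueue(29) -> [19, 25, 28, 23, 29]
dequeue() returns 19 -> [25, 28, 23, 29]
dequeue() returns 25 -> [28, 23, 29]
enqueue(13) -> [28, 23, 29, 13]
Final queue (front to back): [28, 23, 29, 13]


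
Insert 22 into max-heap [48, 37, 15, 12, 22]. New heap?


Append 22: [48, 37, 15, 12, 22, 22]
Bubble up: swap idx 5(22) with idx 2(15)
Result: [48, 37, 22, 12, 22, 15]


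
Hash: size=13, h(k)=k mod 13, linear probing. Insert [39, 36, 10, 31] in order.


Insertions: 39->slot 0; 36->slot 10; 10->slot 11; 31->slot 5
Table: [39, None, None, None, None, 31, None, None, None, None, 36, 10, None]


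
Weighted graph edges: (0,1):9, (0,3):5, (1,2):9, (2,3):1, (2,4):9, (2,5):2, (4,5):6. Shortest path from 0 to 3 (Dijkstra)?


Dijkstra from 0:
Distances: {0: 0, 1: 9, 2: 6, 3: 5, 4: 14, 5: 8}
Shortest distance to 3 = 5, path = [0, 3]


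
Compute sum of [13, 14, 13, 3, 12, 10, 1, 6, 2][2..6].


Prefix sums: [0, 13, 27, 40, 43, 55, 65, 66, 72, 74]
Sum[2..6] = prefix[7] - prefix[2] = 66 - 27 = 39


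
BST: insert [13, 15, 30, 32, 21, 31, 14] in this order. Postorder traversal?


Root = 13; build tree by BST insertion.
Postorder traversal: [14, 21, 31, 32, 30, 15, 13]


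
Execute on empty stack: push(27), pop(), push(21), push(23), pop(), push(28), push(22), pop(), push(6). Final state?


push(27) -> [27]
pop() returns 27 -> []
push(21) -> [21]
push(23) -> [21, 23]
pop() returns 23 -> [21]
push(28) -> [21, 28]
push(22) -> [21, 28, 22]
pop() returns 22 -> [21, 28]
push(6) -> [21, 28, 6]
Final stack (bottom to top): [21, 28, 6]


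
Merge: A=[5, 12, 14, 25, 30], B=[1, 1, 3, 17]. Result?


Compare heads, take smaller each step.
Merged: [1, 1, 3, 5, 12, 14, 17, 25, 30]


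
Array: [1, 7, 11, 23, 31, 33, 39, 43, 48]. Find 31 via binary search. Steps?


Search for 31:
[0,8] mid=4 arr[4]=31
Total: 1 comparisons


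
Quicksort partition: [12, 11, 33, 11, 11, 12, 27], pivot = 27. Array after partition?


Elements <= 27 go left of pivot.
Result: [12, 11, 11, 11, 12, 27, 33], pivot at index 5


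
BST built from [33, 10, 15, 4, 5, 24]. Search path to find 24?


BST root = 33
Search for 24: compare at each node
Path: [33, 10, 15, 24]


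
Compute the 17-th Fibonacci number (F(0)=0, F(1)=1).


F(n)=F(n-1)+F(n-2)
...F(15)=610, F(16)=987, F(17)=1597


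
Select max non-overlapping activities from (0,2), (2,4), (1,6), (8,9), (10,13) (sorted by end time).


Greedy: pick earliest-ending, then skip overlaps.
Selected (4 activities): [(0, 2), (2, 4), (8, 9), (10, 13)]


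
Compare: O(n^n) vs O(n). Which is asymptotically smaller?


linear grows slower than n^n
O(n) is asymptotically smaller; O(n^n) grows faster


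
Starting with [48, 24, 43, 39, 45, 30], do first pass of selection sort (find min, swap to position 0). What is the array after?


After one pass: [24, 48, 43, 39, 45, 30]


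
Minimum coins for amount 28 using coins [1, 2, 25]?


dp[0]=0; dp[i]=1+min(dp[i-c] for c in coins)
...dp[23]=12, dp[24]=12, dp[25]=1, dp[26]=2, dp[27]=2, dp[28]=3
Minimum coins for 28 = 3


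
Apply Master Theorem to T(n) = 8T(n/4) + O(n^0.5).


a=8, b=4, c=0.5. log_4(8)=1.5 > c=0.5. Case 1: O(n^log_b(a)) = O(n^1.500)
Complexity: O(n^1.500)


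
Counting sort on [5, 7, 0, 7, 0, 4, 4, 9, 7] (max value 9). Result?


Count array: [2, 0, 0, 0, 2, 1, 0, 3, 0, 1]
Reconstruct: [0, 0, 4, 4, 5, 7, 7, 7, 9]


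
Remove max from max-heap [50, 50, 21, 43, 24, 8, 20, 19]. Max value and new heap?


Max = 50
Replace root with last, heapify down
Resulting heap: [50, 43, 21, 19, 24, 8, 20]


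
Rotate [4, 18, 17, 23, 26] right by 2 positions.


Right rotate by 2: [23, 26, 4, 18, 17]


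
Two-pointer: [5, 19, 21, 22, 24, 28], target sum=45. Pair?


Two pointers: lo=0, hi=5
Found pair: (21, 24) summing to 45


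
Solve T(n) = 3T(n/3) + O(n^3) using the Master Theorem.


a=3, b=3, c=3. log_3(3)=1 < c=3. Case 3: O(n^c) = O(n^3)
Complexity: O(n^3)


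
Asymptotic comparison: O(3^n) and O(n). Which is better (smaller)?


linear grows slower than exponential (base 3)
O(n) is asymptotically smaller; O(3^n) grows faster


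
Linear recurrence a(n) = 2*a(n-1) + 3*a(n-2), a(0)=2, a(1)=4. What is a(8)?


Build bottom-up:
...a(6)=1094, a(7)=3280, a(8)=2*3280+3*1094=9842


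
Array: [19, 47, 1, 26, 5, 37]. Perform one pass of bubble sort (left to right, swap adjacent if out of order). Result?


After one pass: [19, 1, 26, 5, 37, 47]


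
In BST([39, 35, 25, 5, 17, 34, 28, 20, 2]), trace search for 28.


BST root = 39
Search for 28: compare at each node
Path: [39, 35, 25, 34, 28]


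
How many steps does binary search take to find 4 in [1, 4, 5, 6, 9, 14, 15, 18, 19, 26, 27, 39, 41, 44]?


Search for 4:
[0,13] mid=6 arr[6]=15
[0,5] mid=2 arr[2]=5
[0,1] mid=0 arr[0]=1
[1,1] mid=1 arr[1]=4
Total: 4 comparisons


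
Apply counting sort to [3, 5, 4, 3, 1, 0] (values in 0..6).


Count array: [1, 1, 0, 2, 1, 1, 0]
Reconstruct: [0, 1, 3, 3, 4, 5]


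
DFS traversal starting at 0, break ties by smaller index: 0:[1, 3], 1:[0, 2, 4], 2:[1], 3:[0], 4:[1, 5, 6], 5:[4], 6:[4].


DFS stack-based: start with [0]
Visit order: [0, 1, 2, 4, 5, 6, 3]


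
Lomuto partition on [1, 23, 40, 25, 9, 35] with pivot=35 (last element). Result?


Elements <= 35 go left of pivot.
Result: [1, 23, 25, 9, 35, 40], pivot at index 4


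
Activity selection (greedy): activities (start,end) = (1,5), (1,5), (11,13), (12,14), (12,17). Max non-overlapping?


Greedy: pick earliest-ending, then skip overlaps.
Selected (2 activities): [(1, 5), (11, 13)]


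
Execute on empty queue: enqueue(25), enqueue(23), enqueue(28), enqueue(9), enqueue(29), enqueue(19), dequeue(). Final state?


enqueue(25) -> [25]
enqueue(23) -> [25, 23]
enqueue(28) -> [25, 23, 28]
enqueue(9) -> [25, 23, 28, 9]
enqueue(29) -> [25, 23, 28, 9, 29]
enqueue(19) -> [25, 23, 28, 9, 29, 19]
dequeue() returns 25 -> [23, 28, 9, 29, 19]
Final queue (front to back): [23, 28, 9, 29, 19]


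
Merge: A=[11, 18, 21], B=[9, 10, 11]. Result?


Compare heads, take smaller each step.
Merged: [9, 10, 11, 11, 18, 21]


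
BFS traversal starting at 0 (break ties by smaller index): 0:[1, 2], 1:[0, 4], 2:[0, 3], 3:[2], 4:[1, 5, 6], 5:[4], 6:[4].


BFS queue: start with [0]
Visit order: [0, 1, 2, 4, 3, 5, 6]


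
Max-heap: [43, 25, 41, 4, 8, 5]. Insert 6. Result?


Append 6: [43, 25, 41, 4, 8, 5, 6]
Bubble up: no swaps needed
Result: [43, 25, 41, 4, 8, 5, 6]


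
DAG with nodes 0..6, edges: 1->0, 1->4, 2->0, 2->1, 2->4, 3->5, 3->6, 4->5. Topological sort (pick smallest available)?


Kahn's algorithm, process smallest node first
Order: [2, 1, 0, 3, 4, 5, 6]


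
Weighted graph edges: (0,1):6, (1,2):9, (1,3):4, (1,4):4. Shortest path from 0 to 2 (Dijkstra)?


Dijkstra from 0:
Distances: {0: 0, 1: 6, 2: 15, 3: 10, 4: 10}
Shortest distance to 2 = 15, path = [0, 1, 2]


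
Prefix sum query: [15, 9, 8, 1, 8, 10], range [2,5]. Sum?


Prefix sums: [0, 15, 24, 32, 33, 41, 51]
Sum[2..5] = prefix[6] - prefix[2] = 51 - 24 = 27


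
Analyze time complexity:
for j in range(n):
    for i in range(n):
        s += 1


Per nesting level: O(n) * O(n) = O(n^2)
Complexity: O(n^2)


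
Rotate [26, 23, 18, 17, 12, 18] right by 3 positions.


Right rotate by 3: [17, 12, 18, 26, 23, 18]


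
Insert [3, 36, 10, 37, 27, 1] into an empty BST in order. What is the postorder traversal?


Root = 3; build tree by BST insertion.
Postorder traversal: [1, 27, 10, 37, 36, 3]


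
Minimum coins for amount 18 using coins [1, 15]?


dp[0]=0; dp[i]=1+min(dp[i-c] for c in coins)
...dp[13]=13, dp[14]=14, dp[15]=1, dp[16]=2, dp[17]=3, dp[18]=4
Minimum coins for 18 = 4


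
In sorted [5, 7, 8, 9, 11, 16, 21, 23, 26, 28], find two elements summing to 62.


Two pointers: lo=0, hi=9
No pair sums to 62


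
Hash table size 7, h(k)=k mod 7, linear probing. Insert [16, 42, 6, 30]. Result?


Insertions: 16->slot 2; 42->slot 0; 6->slot 6; 30->slot 3
Table: [42, None, 16, 30, None, None, 6]


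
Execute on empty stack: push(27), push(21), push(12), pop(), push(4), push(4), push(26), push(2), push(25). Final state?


push(27) -> [27]
push(21) -> [27, 21]
push(12) -> [27, 21, 12]
pop() returns 12 -> [27, 21]
push(4) -> [27, 21, 4]
push(4) -> [27, 21, 4, 4]
push(26) -> [27, 21, 4, 4, 26]
push(2) -> [27, 21, 4, 4, 26, 2]
push(25) -> [27, 21, 4, 4, 26, 2, 25]
Final stack (bottom to top): [27, 21, 4, 4, 26, 2, 25]


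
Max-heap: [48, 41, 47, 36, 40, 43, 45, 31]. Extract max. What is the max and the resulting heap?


Max = 48
Replace root with last, heapify down
Resulting heap: [47, 41, 45, 36, 40, 43, 31]


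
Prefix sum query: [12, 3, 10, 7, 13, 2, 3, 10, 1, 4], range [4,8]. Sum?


Prefix sums: [0, 12, 15, 25, 32, 45, 47, 50, 60, 61, 65]
Sum[4..8] = prefix[9] - prefix[4] = 61 - 32 = 29


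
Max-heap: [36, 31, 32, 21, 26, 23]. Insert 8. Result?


Append 8: [36, 31, 32, 21, 26, 23, 8]
Bubble up: no swaps needed
Result: [36, 31, 32, 21, 26, 23, 8]


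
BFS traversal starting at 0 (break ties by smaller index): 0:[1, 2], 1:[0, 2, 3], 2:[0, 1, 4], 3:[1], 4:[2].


BFS queue: start with [0]
Visit order: [0, 1, 2, 3, 4]


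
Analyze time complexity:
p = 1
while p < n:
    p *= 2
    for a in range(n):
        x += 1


Per nesting level: O(log n) * O(n) = O(n log n)
Complexity: O(n log n)


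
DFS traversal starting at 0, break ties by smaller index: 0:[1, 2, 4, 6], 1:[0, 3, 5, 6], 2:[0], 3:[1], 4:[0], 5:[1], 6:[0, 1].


DFS stack-based: start with [0]
Visit order: [0, 1, 3, 5, 6, 2, 4]


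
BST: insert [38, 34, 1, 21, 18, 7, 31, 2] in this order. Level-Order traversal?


Root = 38; build tree by BST insertion.
Level-Order traversal: [38, 34, 1, 21, 18, 31, 7, 2]


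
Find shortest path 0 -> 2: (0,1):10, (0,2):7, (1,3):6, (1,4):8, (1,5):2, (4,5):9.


Dijkstra from 0:
Distances: {0: 0, 1: 10, 2: 7, 3: 16, 4: 18, 5: 12}
Shortest distance to 2 = 7, path = [0, 2]


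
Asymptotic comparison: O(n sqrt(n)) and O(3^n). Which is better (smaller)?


n^1.5 grows slower than exponential (base 3)
O(n sqrt(n)) is asymptotically smaller; O(3^n) grows faster


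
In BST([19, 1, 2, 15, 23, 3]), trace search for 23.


BST root = 19
Search for 23: compare at each node
Path: [19, 23]


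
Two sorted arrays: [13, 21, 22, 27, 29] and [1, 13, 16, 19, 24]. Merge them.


Compare heads, take smaller each step.
Merged: [1, 13, 13, 16, 19, 21, 22, 24, 27, 29]


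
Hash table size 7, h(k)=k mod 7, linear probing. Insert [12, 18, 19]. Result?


Insertions: 12->slot 5; 18->slot 4; 19->slot 6
Table: [None, None, None, None, 18, 12, 19]


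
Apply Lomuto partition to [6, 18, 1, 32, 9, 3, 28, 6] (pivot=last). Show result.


Elements <= 6 go left of pivot.
Result: [6, 1, 3, 6, 9, 18, 28, 32], pivot at index 3


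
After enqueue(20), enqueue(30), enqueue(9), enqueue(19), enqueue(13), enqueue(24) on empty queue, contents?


enqueue(20) -> [20]
enqueue(30) -> [20, 30]
enqueue(9) -> [20, 30, 9]
enqueue(19) -> [20, 30, 9, 19]
enqueue(13) -> [20, 30, 9, 19, 13]
enqueue(24) -> [20, 30, 9, 19, 13, 24]
Final queue (front to back): [20, 30, 9, 19, 13, 24]


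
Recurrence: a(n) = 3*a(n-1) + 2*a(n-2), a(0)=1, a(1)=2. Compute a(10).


Build bottom-up:
...a(8)=16084, a(9)=57284, a(10)=3*57284+2*16084=204020


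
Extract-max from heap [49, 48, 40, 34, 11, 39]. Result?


Max = 49
Replace root with last, heapify down
Resulting heap: [48, 39, 40, 34, 11]


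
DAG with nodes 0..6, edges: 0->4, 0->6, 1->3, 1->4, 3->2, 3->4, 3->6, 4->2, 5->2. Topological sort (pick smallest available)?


Kahn's algorithm, process smallest node first
Order: [0, 1, 3, 4, 5, 2, 6]


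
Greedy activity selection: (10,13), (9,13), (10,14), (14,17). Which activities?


Greedy: pick earliest-ending, then skip overlaps.
Selected (2 activities): [(10, 13), (14, 17)]


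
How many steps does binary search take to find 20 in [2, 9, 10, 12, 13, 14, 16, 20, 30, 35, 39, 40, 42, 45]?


Search for 20:
[0,13] mid=6 arr[6]=16
[7,13] mid=10 arr[10]=39
[7,9] mid=8 arr[8]=30
[7,7] mid=7 arr[7]=20
Total: 4 comparisons


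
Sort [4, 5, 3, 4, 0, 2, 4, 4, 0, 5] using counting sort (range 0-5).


Count array: [2, 0, 1, 1, 4, 2]
Reconstruct: [0, 0, 2, 3, 4, 4, 4, 4, 5, 5]


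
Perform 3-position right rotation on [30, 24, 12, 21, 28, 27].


Right rotate by 3: [21, 28, 27, 30, 24, 12]


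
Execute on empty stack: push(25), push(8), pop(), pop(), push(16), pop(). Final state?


push(25) -> [25]
push(8) -> [25, 8]
pop() returns 8 -> [25]
pop() returns 25 -> []
push(16) -> [16]
pop() returns 16 -> []
Final stack (bottom to top): []


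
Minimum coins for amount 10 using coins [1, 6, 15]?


dp[0]=0; dp[i]=1+min(dp[i-c] for c in coins)
...dp[5]=5, dp[6]=1, dp[7]=2, dp[8]=3, dp[9]=4, dp[10]=5
Minimum coins for 10 = 5


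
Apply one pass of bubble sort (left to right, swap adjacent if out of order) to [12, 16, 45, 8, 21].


After one pass: [12, 16, 8, 21, 45]


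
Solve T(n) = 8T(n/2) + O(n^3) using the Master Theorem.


a=8, b=2, c=3. log_2(8)=3 = c=3. Case 2: O(n^c log n) = O(n^3 log n)
Complexity: O(n^3 log n)


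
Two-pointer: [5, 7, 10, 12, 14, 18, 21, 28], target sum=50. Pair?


Two pointers: lo=0, hi=7
No pair sums to 50


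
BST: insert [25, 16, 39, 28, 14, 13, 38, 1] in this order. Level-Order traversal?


Root = 25; build tree by BST insertion.
Level-Order traversal: [25, 16, 39, 14, 28, 13, 38, 1]


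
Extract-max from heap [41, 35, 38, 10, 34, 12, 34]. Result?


Max = 41
Replace root with last, heapify down
Resulting heap: [38, 35, 34, 10, 34, 12]


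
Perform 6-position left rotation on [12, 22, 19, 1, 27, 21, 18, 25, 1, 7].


Left rotate by 6: [18, 25, 1, 7, 12, 22, 19, 1, 27, 21]


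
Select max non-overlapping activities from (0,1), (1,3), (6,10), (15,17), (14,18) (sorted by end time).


Greedy: pick earliest-ending, then skip overlaps.
Selected (4 activities): [(0, 1), (1, 3), (6, 10), (15, 17)]


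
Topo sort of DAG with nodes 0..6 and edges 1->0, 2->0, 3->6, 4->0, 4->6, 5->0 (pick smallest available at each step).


Kahn's algorithm, process smallest node first
Order: [1, 2, 3, 4, 5, 0, 6]


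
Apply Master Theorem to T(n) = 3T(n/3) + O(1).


a=3, b=3, c=0. log_3(3)=1 > c=0. Case 1: O(n^log_b(a)) = O(n)
Complexity: O(n)


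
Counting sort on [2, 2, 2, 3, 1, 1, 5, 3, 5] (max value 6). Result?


Count array: [0, 2, 3, 2, 0, 2, 0]
Reconstruct: [1, 1, 2, 2, 2, 3, 3, 5, 5]


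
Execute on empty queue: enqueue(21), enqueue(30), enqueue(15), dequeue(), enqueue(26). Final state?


enqueue(21) -> [21]
enqueue(30) -> [21, 30]
enqueue(15) -> [21, 30, 15]
dequeue() returns 21 -> [30, 15]
enqueue(26) -> [30, 15, 26]
Final queue (front to back): [30, 15, 26]


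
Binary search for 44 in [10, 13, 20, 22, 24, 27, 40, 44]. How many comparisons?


Search for 44:
[0,7] mid=3 arr[3]=22
[4,7] mid=5 arr[5]=27
[6,7] mid=6 arr[6]=40
[7,7] mid=7 arr[7]=44
Total: 4 comparisons


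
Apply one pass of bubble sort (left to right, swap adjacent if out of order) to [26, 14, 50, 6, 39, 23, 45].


After one pass: [14, 26, 6, 39, 23, 45, 50]


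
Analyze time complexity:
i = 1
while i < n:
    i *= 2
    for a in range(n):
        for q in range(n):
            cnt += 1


Per nesting level: O(log n) * O(n) * O(n) = O(n^2 log n)
Complexity: O(n^2 log n)


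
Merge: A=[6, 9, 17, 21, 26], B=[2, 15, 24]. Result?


Compare heads, take smaller each step.
Merged: [2, 6, 9, 15, 17, 21, 24, 26]


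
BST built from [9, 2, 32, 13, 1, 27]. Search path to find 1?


BST root = 9
Search for 1: compare at each node
Path: [9, 2, 1]


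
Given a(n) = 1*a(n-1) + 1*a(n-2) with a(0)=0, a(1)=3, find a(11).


Build bottom-up:
...a(9)=102, a(10)=165, a(11)=1*165+1*102=267


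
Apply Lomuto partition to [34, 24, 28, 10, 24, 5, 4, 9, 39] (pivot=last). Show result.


Elements <= 39 go left of pivot.
Result: [34, 24, 28, 10, 24, 5, 4, 9, 39], pivot at index 8


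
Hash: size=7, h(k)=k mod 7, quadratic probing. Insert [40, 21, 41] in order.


Insertions: 40->slot 5; 21->slot 0; 41->slot 6
Table: [21, None, None, None, None, 40, 41]


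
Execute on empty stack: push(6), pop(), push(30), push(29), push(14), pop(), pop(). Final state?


push(6) -> [6]
pop() returns 6 -> []
push(30) -> [30]
push(29) -> [30, 29]
push(14) -> [30, 29, 14]
pop() returns 14 -> [30, 29]
pop() returns 29 -> [30]
Final stack (bottom to top): [30]


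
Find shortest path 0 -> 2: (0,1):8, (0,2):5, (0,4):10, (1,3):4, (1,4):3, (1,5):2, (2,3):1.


Dijkstra from 0:
Distances: {0: 0, 1: 8, 2: 5, 3: 6, 4: 10, 5: 10}
Shortest distance to 2 = 5, path = [0, 2]


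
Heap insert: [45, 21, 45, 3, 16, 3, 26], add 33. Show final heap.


Append 33: [45, 21, 45, 3, 16, 3, 26, 33]
Bubble up: swap idx 7(33) with idx 3(3); swap idx 3(33) with idx 1(21)
Result: [45, 33, 45, 21, 16, 3, 26, 3]


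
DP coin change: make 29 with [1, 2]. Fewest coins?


dp[0]=0; dp[i]=1+min(dp[i-c] for c in coins)
...dp[24]=12, dp[25]=13, dp[26]=13, dp[27]=14, dp[28]=14, dp[29]=15
Minimum coins for 29 = 15


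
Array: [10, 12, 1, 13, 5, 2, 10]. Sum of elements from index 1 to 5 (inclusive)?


Prefix sums: [0, 10, 22, 23, 36, 41, 43, 53]
Sum[1..5] = prefix[6] - prefix[1] = 43 - 10 = 33


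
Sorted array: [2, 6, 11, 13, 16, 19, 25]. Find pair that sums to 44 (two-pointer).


Two pointers: lo=0, hi=6
Found pair: (19, 25) summing to 44


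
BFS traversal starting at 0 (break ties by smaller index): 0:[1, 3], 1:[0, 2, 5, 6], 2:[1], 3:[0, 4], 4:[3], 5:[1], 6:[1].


BFS queue: start with [0]
Visit order: [0, 1, 3, 2, 5, 6, 4]


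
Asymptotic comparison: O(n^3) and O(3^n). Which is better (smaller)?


cubic grows slower than exponential (base 3)
O(n^3) is asymptotically smaller; O(3^n) grows faster


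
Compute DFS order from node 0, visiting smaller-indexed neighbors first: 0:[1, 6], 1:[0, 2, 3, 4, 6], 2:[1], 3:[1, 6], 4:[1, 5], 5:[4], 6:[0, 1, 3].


DFS stack-based: start with [0]
Visit order: [0, 1, 2, 3, 6, 4, 5]


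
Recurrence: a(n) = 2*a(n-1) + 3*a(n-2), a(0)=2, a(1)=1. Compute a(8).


Build bottom-up:
...a(6)=548, a(7)=1639, a(8)=2*1639+3*548=4922


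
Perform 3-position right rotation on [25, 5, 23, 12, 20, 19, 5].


Right rotate by 3: [20, 19, 5, 25, 5, 23, 12]


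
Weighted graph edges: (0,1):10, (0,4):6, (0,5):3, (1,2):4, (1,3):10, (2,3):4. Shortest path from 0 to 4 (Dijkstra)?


Dijkstra from 0:
Distances: {0: 0, 1: 10, 2: 14, 3: 18, 4: 6, 5: 3}
Shortest distance to 4 = 6, path = [0, 4]


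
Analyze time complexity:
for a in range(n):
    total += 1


Per nesting level: O(n) = O(n)
Complexity: O(n)


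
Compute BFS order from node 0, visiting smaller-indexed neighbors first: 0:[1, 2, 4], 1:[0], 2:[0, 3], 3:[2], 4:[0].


BFS queue: start with [0]
Visit order: [0, 1, 2, 4, 3]


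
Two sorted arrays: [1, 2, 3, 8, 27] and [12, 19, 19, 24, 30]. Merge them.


Compare heads, take smaller each step.
Merged: [1, 2, 3, 8, 12, 19, 19, 24, 27, 30]


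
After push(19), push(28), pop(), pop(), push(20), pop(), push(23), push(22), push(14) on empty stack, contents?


push(19) -> [19]
push(28) -> [19, 28]
pop() returns 28 -> [19]
pop() returns 19 -> []
push(20) -> [20]
pop() returns 20 -> []
push(23) -> [23]
push(22) -> [23, 22]
push(14) -> [23, 22, 14]
Final stack (bottom to top): [23, 22, 14]


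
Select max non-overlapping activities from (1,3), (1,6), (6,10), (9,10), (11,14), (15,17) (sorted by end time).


Greedy: pick earliest-ending, then skip overlaps.
Selected (4 activities): [(1, 3), (6, 10), (11, 14), (15, 17)]


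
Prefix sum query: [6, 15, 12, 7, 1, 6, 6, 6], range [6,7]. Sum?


Prefix sums: [0, 6, 21, 33, 40, 41, 47, 53, 59]
Sum[6..7] = prefix[8] - prefix[6] = 59 - 47 = 12


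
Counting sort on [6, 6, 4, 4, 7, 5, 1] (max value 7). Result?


Count array: [0, 1, 0, 0, 2, 1, 2, 1]
Reconstruct: [1, 4, 4, 5, 6, 6, 7]


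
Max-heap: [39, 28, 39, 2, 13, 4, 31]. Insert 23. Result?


Append 23: [39, 28, 39, 2, 13, 4, 31, 23]
Bubble up: swap idx 7(23) with idx 3(2)
Result: [39, 28, 39, 23, 13, 4, 31, 2]


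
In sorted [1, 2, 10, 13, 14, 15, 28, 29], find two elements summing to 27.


Two pointers: lo=0, hi=7
Found pair: (13, 14) summing to 27


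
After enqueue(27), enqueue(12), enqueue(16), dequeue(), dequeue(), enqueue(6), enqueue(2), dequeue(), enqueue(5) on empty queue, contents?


enqueue(27) -> [27]
enqueue(12) -> [27, 12]
enqueue(16) -> [27, 12, 16]
dequeue() returns 27 -> [12, 16]
dequeue() returns 12 -> [16]
enqueue(6) -> [16, 6]
enqueue(2) -> [16, 6, 2]
dequeue() returns 16 -> [6, 2]
enqueue(5) -> [6, 2, 5]
Final queue (front to back): [6, 2, 5]


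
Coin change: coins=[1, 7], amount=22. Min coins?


dp[0]=0; dp[i]=1+min(dp[i-c] for c in coins)
...dp[17]=5, dp[18]=6, dp[19]=7, dp[20]=8, dp[21]=3, dp[22]=4
Minimum coins for 22 = 4


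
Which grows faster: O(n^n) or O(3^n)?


exponential (base 3) grows slower than n^n
O(3^n) is asymptotically smaller; O(n^n) grows faster


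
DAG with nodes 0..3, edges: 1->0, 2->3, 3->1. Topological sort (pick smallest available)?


Kahn's algorithm, process smallest node first
Order: [2, 3, 1, 0]


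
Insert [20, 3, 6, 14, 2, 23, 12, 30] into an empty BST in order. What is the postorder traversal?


Root = 20; build tree by BST insertion.
Postorder traversal: [2, 12, 14, 6, 3, 30, 23, 20]


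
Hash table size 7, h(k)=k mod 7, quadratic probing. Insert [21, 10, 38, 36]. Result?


Insertions: 21->slot 0; 10->slot 3; 38->slot 4; 36->slot 1
Table: [21, 36, None, 10, 38, None, None]


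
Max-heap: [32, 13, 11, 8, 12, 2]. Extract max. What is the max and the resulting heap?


Max = 32
Replace root with last, heapify down
Resulting heap: [13, 12, 11, 8, 2]


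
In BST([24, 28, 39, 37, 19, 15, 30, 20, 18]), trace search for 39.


BST root = 24
Search for 39: compare at each node
Path: [24, 28, 39]


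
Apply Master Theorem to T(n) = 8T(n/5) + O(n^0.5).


a=8, b=5, c=0.5. log_5(8)=1.292 > c=0.5. Case 1: O(n^log_b(a)) = O(n^1.292)
Complexity: O(n^1.292)


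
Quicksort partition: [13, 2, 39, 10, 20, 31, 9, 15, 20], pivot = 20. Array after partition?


Elements <= 20 go left of pivot.
Result: [13, 2, 10, 20, 9, 15, 20, 31, 39], pivot at index 6


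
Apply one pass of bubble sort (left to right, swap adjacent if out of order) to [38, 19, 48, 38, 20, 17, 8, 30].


After one pass: [19, 38, 38, 20, 17, 8, 30, 48]


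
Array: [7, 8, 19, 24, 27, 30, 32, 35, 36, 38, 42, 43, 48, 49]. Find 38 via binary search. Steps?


Search for 38:
[0,13] mid=6 arr[6]=32
[7,13] mid=10 arr[10]=42
[7,9] mid=8 arr[8]=36
[9,9] mid=9 arr[9]=38
Total: 4 comparisons


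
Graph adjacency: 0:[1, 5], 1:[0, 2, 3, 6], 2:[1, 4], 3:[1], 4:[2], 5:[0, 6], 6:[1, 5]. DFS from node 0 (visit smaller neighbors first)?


DFS stack-based: start with [0]
Visit order: [0, 1, 2, 4, 3, 6, 5]


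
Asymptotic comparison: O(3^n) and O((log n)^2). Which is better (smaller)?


polylogarithmic grows slower than exponential (base 3)
O((log n)^2) is asymptotically smaller; O(3^n) grows faster


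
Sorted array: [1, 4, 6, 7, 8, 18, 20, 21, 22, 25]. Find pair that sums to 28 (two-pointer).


Two pointers: lo=0, hi=9
Found pair: (6, 22) summing to 28


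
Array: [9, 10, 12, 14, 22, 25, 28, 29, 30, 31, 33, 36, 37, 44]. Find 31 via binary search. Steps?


Search for 31:
[0,13] mid=6 arr[6]=28
[7,13] mid=10 arr[10]=33
[7,9] mid=8 arr[8]=30
[9,9] mid=9 arr[9]=31
Total: 4 comparisons


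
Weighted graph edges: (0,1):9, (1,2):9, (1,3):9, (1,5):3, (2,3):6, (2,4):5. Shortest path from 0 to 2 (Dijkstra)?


Dijkstra from 0:
Distances: {0: 0, 1: 9, 2: 18, 3: 18, 4: 23, 5: 12}
Shortest distance to 2 = 18, path = [0, 1, 2]


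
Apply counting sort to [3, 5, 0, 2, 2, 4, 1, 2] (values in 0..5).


Count array: [1, 1, 3, 1, 1, 1]
Reconstruct: [0, 1, 2, 2, 2, 3, 4, 5]


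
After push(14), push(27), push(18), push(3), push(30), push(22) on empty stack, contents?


push(14) -> [14]
push(27) -> [14, 27]
push(18) -> [14, 27, 18]
push(3) -> [14, 27, 18, 3]
push(30) -> [14, 27, 18, 3, 30]
push(22) -> [14, 27, 18, 3, 30, 22]
Final stack (bottom to top): [14, 27, 18, 3, 30, 22]


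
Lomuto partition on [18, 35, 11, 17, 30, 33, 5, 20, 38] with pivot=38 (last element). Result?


Elements <= 38 go left of pivot.
Result: [18, 35, 11, 17, 30, 33, 5, 20, 38], pivot at index 8


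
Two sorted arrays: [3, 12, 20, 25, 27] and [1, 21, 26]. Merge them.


Compare heads, take smaller each step.
Merged: [1, 3, 12, 20, 21, 25, 26, 27]


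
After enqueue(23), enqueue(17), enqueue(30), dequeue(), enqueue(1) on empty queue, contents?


enqueue(23) -> [23]
enqueue(17) -> [23, 17]
enqueue(30) -> [23, 17, 30]
dequeue() returns 23 -> [17, 30]
enqueue(1) -> [17, 30, 1]
Final queue (front to back): [17, 30, 1]


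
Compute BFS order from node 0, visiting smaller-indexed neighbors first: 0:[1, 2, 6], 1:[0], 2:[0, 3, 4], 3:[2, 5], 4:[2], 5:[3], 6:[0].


BFS queue: start with [0]
Visit order: [0, 1, 2, 6, 3, 4, 5]


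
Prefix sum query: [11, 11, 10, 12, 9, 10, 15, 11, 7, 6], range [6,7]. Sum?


Prefix sums: [0, 11, 22, 32, 44, 53, 63, 78, 89, 96, 102]
Sum[6..7] = prefix[8] - prefix[6] = 89 - 63 = 26


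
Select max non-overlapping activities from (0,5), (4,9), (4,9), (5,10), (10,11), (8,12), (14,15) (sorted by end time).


Greedy: pick earliest-ending, then skip overlaps.
Selected (4 activities): [(0, 5), (5, 10), (10, 11), (14, 15)]


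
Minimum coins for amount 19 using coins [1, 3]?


dp[0]=0; dp[i]=1+min(dp[i-c] for c in coins)
...dp[14]=6, dp[15]=5, dp[16]=6, dp[17]=7, dp[18]=6, dp[19]=7
Minimum coins for 19 = 7


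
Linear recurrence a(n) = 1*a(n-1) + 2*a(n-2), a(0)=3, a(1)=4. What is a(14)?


Build bottom-up:
...a(12)=9558, a(13)=19114, a(14)=1*19114+2*9558=38230


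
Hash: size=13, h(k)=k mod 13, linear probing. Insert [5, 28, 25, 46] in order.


Insertions: 5->slot 5; 28->slot 2; 25->slot 12; 46->slot 7
Table: [None, None, 28, None, None, 5, None, 46, None, None, None, None, 25]


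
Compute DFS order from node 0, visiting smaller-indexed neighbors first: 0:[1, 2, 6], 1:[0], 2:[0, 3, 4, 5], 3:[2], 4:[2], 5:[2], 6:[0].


DFS stack-based: start with [0]
Visit order: [0, 1, 2, 3, 4, 5, 6]


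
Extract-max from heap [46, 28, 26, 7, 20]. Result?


Max = 46
Replace root with last, heapify down
Resulting heap: [28, 20, 26, 7]


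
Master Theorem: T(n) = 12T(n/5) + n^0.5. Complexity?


a=12, b=5, c=0.5. log_5(12)=1.544 > c=0.5. Case 1: O(n^log_b(a)) = O(n^1.544)
Complexity: O(n^1.544)


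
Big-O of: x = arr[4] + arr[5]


Analysis: constant-time operation, no loop
Complexity: O(1)


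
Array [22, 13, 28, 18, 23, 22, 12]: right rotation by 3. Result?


Right rotate by 3: [23, 22, 12, 22, 13, 28, 18]


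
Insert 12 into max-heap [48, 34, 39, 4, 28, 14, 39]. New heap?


Append 12: [48, 34, 39, 4, 28, 14, 39, 12]
Bubble up: swap idx 7(12) with idx 3(4)
Result: [48, 34, 39, 12, 28, 14, 39, 4]


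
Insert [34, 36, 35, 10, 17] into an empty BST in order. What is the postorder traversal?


Root = 34; build tree by BST insertion.
Postorder traversal: [17, 10, 35, 36, 34]


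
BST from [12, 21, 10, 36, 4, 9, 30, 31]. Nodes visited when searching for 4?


BST root = 12
Search for 4: compare at each node
Path: [12, 10, 4]


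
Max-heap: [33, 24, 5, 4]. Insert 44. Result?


Append 44: [33, 24, 5, 4, 44]
Bubble up: swap idx 4(44) with idx 1(24); swap idx 1(44) with idx 0(33)
Result: [44, 33, 5, 4, 24]


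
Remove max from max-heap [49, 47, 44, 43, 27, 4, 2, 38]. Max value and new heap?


Max = 49
Replace root with last, heapify down
Resulting heap: [47, 43, 44, 38, 27, 4, 2]


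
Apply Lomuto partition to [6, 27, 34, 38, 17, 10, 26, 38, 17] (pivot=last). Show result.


Elements <= 17 go left of pivot.
Result: [6, 17, 10, 17, 27, 34, 26, 38, 38], pivot at index 3


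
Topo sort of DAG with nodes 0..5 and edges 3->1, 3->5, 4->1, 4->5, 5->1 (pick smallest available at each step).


Kahn's algorithm, process smallest node first
Order: [0, 2, 3, 4, 5, 1]


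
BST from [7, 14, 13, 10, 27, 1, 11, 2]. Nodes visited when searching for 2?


BST root = 7
Search for 2: compare at each node
Path: [7, 1, 2]


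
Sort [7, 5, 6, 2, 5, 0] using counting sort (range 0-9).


Count array: [1, 0, 1, 0, 0, 2, 1, 1, 0, 0]
Reconstruct: [0, 2, 5, 5, 6, 7]


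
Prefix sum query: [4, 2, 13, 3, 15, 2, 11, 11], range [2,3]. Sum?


Prefix sums: [0, 4, 6, 19, 22, 37, 39, 50, 61]
Sum[2..3] = prefix[4] - prefix[2] = 22 - 6 = 16


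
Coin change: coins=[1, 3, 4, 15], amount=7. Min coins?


dp[0]=0; dp[i]=1+min(dp[i-c] for c in coins)
...dp[2]=2, dp[3]=1, dp[4]=1, dp[5]=2, dp[6]=2, dp[7]=2
Minimum coins for 7 = 2


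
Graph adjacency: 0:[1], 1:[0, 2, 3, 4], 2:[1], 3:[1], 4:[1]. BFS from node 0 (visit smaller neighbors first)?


BFS queue: start with [0]
Visit order: [0, 1, 2, 3, 4]


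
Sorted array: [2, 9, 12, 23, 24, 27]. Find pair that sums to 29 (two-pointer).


Two pointers: lo=0, hi=5
Found pair: (2, 27) summing to 29


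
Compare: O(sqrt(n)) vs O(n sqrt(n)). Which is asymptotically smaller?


sublinear grows slower than n^1.5
O(sqrt(n)) is asymptotically smaller; O(n sqrt(n)) grows faster


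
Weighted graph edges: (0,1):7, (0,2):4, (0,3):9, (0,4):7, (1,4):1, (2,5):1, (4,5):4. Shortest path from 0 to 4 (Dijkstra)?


Dijkstra from 0:
Distances: {0: 0, 1: 7, 2: 4, 3: 9, 4: 7, 5: 5}
Shortest distance to 4 = 7, path = [0, 4]


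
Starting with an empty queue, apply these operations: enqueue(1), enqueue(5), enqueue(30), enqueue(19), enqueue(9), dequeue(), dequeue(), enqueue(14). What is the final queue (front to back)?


enqueue(1) -> [1]
enqueue(5) -> [1, 5]
enqueue(30) -> [1, 5, 30]
enqueue(19) -> [1, 5, 30, 19]
enqueue(9) -> [1, 5, 30, 19, 9]
dequeue() returns 1 -> [5, 30, 19, 9]
dequeue() returns 5 -> [30, 19, 9]
enqueue(14) -> [30, 19, 9, 14]
Final queue (front to back): [30, 19, 9, 14]


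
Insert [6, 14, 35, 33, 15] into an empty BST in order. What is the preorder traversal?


Root = 6; build tree by BST insertion.
Preorder traversal: [6, 14, 35, 33, 15]


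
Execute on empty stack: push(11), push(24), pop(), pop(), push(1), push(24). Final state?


push(11) -> [11]
push(24) -> [11, 24]
pop() returns 24 -> [11]
pop() returns 11 -> []
push(1) -> [1]
push(24) -> [1, 24]
Final stack (bottom to top): [1, 24]


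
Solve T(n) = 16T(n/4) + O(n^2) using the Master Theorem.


a=16, b=4, c=2. log_4(16)=2 = c=2. Case 2: O(n^c log n) = O(n^2 log n)
Complexity: O(n^2 log n)


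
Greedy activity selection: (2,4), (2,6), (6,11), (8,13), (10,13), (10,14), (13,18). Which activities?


Greedy: pick earliest-ending, then skip overlaps.
Selected (3 activities): [(2, 4), (6, 11), (13, 18)]


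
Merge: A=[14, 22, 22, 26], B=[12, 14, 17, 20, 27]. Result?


Compare heads, take smaller each step.
Merged: [12, 14, 14, 17, 20, 22, 22, 26, 27]


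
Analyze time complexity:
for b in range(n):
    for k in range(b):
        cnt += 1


Per nesting level: O(n) * O(n) [triangular over b] = O(n^2)
Complexity: O(n^2)


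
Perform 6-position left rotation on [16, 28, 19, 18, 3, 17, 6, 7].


Left rotate by 6: [6, 7, 16, 28, 19, 18, 3, 17]


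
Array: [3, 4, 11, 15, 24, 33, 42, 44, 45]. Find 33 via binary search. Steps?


Search for 33:
[0,8] mid=4 arr[4]=24
[5,8] mid=6 arr[6]=42
[5,5] mid=5 arr[5]=33
Total: 3 comparisons


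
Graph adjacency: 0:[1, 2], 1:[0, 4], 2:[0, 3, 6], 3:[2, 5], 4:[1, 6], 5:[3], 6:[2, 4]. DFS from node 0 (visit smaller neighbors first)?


DFS stack-based: start with [0]
Visit order: [0, 1, 4, 6, 2, 3, 5]


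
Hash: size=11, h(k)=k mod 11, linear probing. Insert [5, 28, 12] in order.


Insertions: 5->slot 5; 28->slot 6; 12->slot 1
Table: [None, 12, None, None, None, 5, 28, None, None, None, None]


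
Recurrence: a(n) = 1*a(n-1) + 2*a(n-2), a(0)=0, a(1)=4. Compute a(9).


Build bottom-up:
...a(7)=172, a(8)=340, a(9)=1*340+2*172=684


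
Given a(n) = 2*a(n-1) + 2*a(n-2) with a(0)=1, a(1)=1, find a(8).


Build bottom-up:
...a(6)=208, a(7)=568, a(8)=2*568+2*208=1552


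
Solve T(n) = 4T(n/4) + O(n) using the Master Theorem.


a=4, b=4, c=1. log_4(4)=1 = c=1. Case 2: O(n^c log n) = O(n log n)
Complexity: O(n log n)


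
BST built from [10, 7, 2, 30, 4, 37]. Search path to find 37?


BST root = 10
Search for 37: compare at each node
Path: [10, 30, 37]


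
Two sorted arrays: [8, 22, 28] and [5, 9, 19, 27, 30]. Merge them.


Compare heads, take smaller each step.
Merged: [5, 8, 9, 19, 22, 27, 28, 30]


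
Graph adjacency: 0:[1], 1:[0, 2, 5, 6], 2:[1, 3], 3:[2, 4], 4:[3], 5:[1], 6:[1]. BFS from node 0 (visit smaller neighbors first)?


BFS queue: start with [0]
Visit order: [0, 1, 2, 5, 6, 3, 4]


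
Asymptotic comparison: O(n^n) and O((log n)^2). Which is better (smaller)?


polylogarithmic grows slower than n^n
O((log n)^2) is asymptotically smaller; O(n^n) grows faster


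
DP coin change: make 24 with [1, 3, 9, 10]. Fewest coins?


dp[0]=0; dp[i]=1+min(dp[i-c] for c in coins)
...dp[19]=2, dp[20]=2, dp[21]=3, dp[22]=3, dp[23]=3, dp[24]=4
Minimum coins for 24 = 4


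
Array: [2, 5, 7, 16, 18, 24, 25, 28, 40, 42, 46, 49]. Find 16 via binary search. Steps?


Search for 16:
[0,11] mid=5 arr[5]=24
[0,4] mid=2 arr[2]=7
[3,4] mid=3 arr[3]=16
Total: 3 comparisons


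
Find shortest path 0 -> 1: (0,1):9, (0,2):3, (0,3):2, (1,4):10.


Dijkstra from 0:
Distances: {0: 0, 1: 9, 2: 3, 3: 2, 4: 19}
Shortest distance to 1 = 9, path = [0, 1]


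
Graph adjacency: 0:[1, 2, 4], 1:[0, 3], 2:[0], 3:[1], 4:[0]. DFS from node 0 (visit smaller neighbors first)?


DFS stack-based: start with [0]
Visit order: [0, 1, 3, 2, 4]


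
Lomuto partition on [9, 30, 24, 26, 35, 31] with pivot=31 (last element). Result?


Elements <= 31 go left of pivot.
Result: [9, 30, 24, 26, 31, 35], pivot at index 4


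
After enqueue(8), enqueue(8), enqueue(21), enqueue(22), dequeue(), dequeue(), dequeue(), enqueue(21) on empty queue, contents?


enqueue(8) -> [8]
enqueue(8) -> [8, 8]
enqueue(21) -> [8, 8, 21]
enqueue(22) -> [8, 8, 21, 22]
dequeue() returns 8 -> [8, 21, 22]
dequeue() returns 8 -> [21, 22]
dequeue() returns 21 -> [22]
enqueue(21) -> [22, 21]
Final queue (front to back): [22, 21]


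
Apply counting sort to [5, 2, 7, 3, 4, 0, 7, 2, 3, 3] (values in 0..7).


Count array: [1, 0, 2, 3, 1, 1, 0, 2]
Reconstruct: [0, 2, 2, 3, 3, 3, 4, 5, 7, 7]


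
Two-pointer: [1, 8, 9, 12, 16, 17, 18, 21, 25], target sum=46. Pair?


Two pointers: lo=0, hi=8
Found pair: (21, 25) summing to 46


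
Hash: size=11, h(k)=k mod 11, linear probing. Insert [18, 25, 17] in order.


Insertions: 18->slot 7; 25->slot 3; 17->slot 6
Table: [None, None, None, 25, None, None, 17, 18, None, None, None]


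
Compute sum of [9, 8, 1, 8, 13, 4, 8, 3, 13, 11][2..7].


Prefix sums: [0, 9, 17, 18, 26, 39, 43, 51, 54, 67, 78]
Sum[2..7] = prefix[8] - prefix[2] = 54 - 17 = 37


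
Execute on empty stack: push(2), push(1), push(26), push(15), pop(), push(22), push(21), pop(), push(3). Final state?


push(2) -> [2]
push(1) -> [2, 1]
push(26) -> [2, 1, 26]
push(15) -> [2, 1, 26, 15]
pop() returns 15 -> [2, 1, 26]
push(22) -> [2, 1, 26, 22]
push(21) -> [2, 1, 26, 22, 21]
pop() returns 21 -> [2, 1, 26, 22]
push(3) -> [2, 1, 26, 22, 3]
Final stack (bottom to top): [2, 1, 26, 22, 3]
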